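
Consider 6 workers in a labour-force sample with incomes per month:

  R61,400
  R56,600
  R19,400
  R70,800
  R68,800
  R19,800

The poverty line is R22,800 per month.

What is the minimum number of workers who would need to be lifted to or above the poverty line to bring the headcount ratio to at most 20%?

2 of the 6 workers are poor, so H = 2/6 = 0.333.
A headcount ratio of at most 20% allows at most ⌊0.20 × 6⌋ = 1 poor workers.
So at least 2 − 1 = 1 must be lifted.

1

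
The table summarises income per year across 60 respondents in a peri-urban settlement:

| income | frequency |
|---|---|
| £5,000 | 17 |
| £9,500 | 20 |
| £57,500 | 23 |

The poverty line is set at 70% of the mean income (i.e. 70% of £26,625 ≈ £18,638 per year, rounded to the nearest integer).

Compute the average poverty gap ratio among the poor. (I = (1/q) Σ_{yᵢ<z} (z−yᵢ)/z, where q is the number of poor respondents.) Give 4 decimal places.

Below the line: 17×£5,000, 20×£9,500 (q = 37 of N = 60).
Shortfall ratios (z−y)/z: 0.7317 (×17), 0.4903 (×20); sum = 22.245198.
I averages over the q = 37 poor units only: 22.245198 / 37 = 0.6012.

0.6012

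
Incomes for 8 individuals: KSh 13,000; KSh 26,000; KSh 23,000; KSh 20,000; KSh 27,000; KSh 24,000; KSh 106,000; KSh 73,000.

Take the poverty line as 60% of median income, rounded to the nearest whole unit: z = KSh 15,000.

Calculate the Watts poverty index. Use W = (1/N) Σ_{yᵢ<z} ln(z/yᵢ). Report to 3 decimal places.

0.018

Below the line: KSh 13,000 (q = 1 of N = 8).
Log shortfalls: ln(15000/13000) = 0.1431.
W = 0.143101 / 8 = 0.018.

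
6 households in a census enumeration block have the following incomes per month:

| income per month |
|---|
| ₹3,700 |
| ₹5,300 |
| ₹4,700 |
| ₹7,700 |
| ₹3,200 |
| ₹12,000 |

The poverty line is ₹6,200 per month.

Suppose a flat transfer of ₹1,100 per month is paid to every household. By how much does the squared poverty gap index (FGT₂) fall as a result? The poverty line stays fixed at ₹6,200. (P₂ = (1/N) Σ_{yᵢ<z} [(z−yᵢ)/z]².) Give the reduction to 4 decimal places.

0.0545

Before: below the line — ₹3,200, ₹3,700, ₹4,700, ₹5,300; squared poverty gap index (FGT₂) = 0.079388.
After the ₹1,100 transfer: below the line — ₹4,300, ₹4,800, ₹5,800; squared poverty gap index (FGT₂) = 0.024844.
Reduction = 0.079388 − 0.024844 = 0.0545.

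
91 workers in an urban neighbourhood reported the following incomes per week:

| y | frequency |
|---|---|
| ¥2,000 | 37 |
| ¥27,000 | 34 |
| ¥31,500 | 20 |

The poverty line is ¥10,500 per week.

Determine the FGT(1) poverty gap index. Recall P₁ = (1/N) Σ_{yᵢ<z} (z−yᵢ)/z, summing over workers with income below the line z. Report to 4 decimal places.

Incomes under z: 37×¥2,000 (q = 37 of N = 91).
Normalized shortfalls: (10500−2000)/10500 = 0.8095 (×37).
Σ = 29.952381. Dividing by the full population N = 91 gives P₁ = 0.3291.

0.3291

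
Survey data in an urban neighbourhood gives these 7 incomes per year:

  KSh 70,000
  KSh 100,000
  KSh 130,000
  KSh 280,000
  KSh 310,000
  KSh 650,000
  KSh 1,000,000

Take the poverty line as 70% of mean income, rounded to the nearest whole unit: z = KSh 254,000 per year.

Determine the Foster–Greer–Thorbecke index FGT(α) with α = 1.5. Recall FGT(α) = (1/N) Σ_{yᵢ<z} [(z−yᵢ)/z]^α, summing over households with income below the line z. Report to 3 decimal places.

Incomes under z: KSh 70,000, KSh 100,000, KSh 130,000 (q = 3 of N = 7).
Shortfall ratios: (254000−70000)/254000 = 0.7244; (254000−100000)/254000 = 0.6063; (254000−130000)/254000 = 0.4882.
Raised to α = 1.5: 0.61656; 0.47210; 0.34110.
Sum = 1.429758; FGT(1.5) = 1.429758 / 7 = 0.204.

0.204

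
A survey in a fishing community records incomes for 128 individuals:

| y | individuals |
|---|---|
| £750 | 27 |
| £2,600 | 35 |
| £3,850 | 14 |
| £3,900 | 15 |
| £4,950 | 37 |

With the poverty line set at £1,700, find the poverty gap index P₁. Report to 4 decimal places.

Incomes under z: 27×£750 (q = 27 of N = 128).
Normalized shortfalls: (1700−750)/1700 = 0.5588 (×27).
Σ = 15.088235. Dividing by the full population N = 128 gives P₁ = 0.1179.

0.1179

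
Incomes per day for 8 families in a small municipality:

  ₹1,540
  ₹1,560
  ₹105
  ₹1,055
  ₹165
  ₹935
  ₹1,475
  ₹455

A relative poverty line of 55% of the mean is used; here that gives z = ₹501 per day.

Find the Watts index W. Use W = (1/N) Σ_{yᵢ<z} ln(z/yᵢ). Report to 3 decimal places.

0.346

Incomes under z: ₹105, ₹165, ₹455 (q = 3 of N = 8).
ln(z/y) terms: ln(501/105) = 1.5626; ln(501/165) = 1.1107; ln(501/455) = 0.0963.
W = 2.769615 / 8 = 0.346.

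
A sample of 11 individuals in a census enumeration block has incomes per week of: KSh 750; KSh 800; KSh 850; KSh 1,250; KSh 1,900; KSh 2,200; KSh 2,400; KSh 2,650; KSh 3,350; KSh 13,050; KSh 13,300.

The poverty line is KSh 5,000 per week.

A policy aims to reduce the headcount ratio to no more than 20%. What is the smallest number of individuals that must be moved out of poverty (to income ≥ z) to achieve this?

7

Currently q = 9 of N = 11 are below the line (H = 0.818).
A headcount ratio of at most 20% allows at most ⌊0.20 × 11⌋ = 2 poor individuals.
So at least 9 − 2 = 7 must be lifted.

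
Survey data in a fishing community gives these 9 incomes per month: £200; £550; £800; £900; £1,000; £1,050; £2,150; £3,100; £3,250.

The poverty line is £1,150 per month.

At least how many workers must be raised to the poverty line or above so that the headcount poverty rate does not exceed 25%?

4

6 of the 9 workers are poor, so H = 6/9 = 0.667.
A headcount ratio of at most 25% allows at most ⌊0.25 × 9⌋ = 2 poor workers.
So at least 6 − 2 = 4 must be lifted.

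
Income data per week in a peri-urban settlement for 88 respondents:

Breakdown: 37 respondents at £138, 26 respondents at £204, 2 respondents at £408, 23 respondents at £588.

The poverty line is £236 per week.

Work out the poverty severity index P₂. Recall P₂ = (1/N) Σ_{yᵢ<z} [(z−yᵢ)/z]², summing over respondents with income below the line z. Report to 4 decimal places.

0.0779

Incomes under z: 37×£138, 26×£204 (q = 63 of N = 88).
Shortfall ratios: (236−138)/236 = 0.4153 (×37); (236−204)/236 = 0.1356 (×26).
Squared: 0.1724 (×37); 0.0184 (×26).
Sum = 6.858159; P₂ = 6.858159 / 88 = 0.0779.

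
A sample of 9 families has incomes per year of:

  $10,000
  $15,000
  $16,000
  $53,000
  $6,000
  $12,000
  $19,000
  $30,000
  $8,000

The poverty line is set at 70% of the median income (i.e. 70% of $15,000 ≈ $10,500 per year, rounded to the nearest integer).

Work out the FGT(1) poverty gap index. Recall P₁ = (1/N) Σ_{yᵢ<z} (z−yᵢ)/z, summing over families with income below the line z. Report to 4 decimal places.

Incomes under z: $6,000, $8,000, $10,000 (q = 3 of N = 9).
Gap ratios (z−y)/z: (10500−6000)/10500 = 0.4286; (10500−8000)/10500 = 0.2381; (10500−10000)/10500 = 0.0476.
Sum of shortfalls = 0.714286; P₁ averages over all N: 0.714286 / 9 = 0.0794.

0.0794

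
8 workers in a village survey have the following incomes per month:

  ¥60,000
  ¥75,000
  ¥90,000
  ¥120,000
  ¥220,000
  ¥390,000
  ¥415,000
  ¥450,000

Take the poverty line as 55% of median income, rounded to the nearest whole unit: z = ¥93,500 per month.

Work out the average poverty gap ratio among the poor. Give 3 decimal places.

Poor units: ¥60,000, ¥75,000, ¥90,000 (q = 3 of N = 8).
Shortfall ratios (z−y)/z: 0.3583, 0.1979, 0.0374; sum = 0.593583.
The income-gap ratio divides by q (the poor only): 0.593583 / 3 = 0.198.

0.198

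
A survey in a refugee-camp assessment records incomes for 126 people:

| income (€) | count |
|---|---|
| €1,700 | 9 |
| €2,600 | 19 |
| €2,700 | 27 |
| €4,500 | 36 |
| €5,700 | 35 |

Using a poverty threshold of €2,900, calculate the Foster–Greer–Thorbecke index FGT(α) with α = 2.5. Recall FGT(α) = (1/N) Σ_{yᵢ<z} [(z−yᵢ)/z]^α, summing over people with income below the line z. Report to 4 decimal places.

0.0087

Incomes under z: 9×€1,700, 19×€2,600, 27×€2,700 (q = 55 of N = 126).
Normalized shortfalls: (2900−1700)/2900 = 0.4138 (×9); (2900−2600)/2900 = 0.1034 (×19); (2900−2700)/2900 = 0.0690 (×27).
Raised to α = 2.5: 0.11014 (×9); 0.00344 (×19); 0.00125 (×27).
Sum = 1.090412; FGT(2.5) = 1.090412 / 126 = 0.0087.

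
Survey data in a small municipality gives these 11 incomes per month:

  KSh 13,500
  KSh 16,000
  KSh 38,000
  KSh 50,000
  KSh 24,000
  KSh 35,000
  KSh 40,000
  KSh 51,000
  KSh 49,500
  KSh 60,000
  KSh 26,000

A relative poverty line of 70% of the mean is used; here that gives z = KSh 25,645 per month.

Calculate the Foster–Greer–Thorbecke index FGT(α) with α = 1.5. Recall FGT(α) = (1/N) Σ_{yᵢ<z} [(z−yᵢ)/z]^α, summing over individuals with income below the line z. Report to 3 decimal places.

0.052

Below the line: KSh 13,500, KSh 16,000, KSh 24,000 (q = 3 of N = 11).
Relative gaps: (25645−13500)/25645 = 0.4736; (25645−16000)/25645 = 0.3761; (25645−24000)/25645 = 0.0641.
Raised to α = 1.5: 0.32591; 0.23065; 0.01625.
Sum = 0.572800; FGT(1.5) = 0.572800 / 11 = 0.052.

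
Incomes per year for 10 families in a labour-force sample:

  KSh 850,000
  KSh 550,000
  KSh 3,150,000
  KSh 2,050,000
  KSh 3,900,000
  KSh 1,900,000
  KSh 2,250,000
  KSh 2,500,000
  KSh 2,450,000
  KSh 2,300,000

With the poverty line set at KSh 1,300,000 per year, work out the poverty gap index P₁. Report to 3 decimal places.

0.092

Incomes under z: KSh 550,000, KSh 850,000 (q = 2 of N = 10).
Shortfall ratios: (1300000−550000)/1300000 = 0.5769; (1300000−850000)/1300000 = 0.3462.
Σ = 0.923077. Dividing by the full population N = 10 gives P₁ = 0.092.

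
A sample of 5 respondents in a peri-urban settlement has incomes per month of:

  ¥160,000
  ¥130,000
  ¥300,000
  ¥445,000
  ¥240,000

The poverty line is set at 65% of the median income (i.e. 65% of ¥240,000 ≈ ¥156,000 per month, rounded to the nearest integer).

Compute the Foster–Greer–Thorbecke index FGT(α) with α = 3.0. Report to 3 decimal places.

0.001

Below z: ¥130,000 (q = 1 of N = 5).
Relative gaps: (156000−130000)/156000 = 0.1667.
Raised to α = 3.0: 0.00463.
Sum = 0.004630; FGT(3.0) = 0.004630 / 5 = 0.001.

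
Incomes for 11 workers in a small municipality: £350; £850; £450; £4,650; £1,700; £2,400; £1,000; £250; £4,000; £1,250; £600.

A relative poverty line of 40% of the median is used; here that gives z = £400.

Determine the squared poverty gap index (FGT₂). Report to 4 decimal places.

0.0142

Below the line: £250, £350 (q = 2 of N = 11).
Normalized shortfalls: (400−250)/400 = 0.3750; (400−350)/400 = 0.1250.
Squared: 0.1406; 0.0156.
Sum = 0.156250; P₂ = 0.156250 / 11 = 0.0142.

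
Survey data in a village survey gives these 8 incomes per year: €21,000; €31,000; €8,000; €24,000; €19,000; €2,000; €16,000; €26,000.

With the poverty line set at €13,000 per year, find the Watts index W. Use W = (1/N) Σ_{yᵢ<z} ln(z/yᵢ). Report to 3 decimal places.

0.295

Below z: €2,000, €8,000 (q = 2 of N = 8).
Log gaps: ln(13000/2000) = 1.8718; ln(13000/8000) = 0.4855.
W = 2.357310 / 8 = 0.295.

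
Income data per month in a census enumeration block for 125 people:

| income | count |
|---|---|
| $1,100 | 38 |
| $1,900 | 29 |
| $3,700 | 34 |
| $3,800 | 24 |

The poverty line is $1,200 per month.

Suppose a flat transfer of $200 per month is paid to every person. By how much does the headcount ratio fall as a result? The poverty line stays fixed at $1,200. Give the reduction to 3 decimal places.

Before: below the line — 38×$1,100; headcount ratio = 0.30400.
After the $200 transfer: below the line — none; headcount ratio = 0.00000.
Reduction = 0.30400 − 0.00000 = 0.304.

0.304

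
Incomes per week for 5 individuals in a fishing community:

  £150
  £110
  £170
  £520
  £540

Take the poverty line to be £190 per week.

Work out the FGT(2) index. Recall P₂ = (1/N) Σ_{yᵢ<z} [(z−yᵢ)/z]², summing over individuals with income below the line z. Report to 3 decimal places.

Poor units: £110, £150, £170 (q = 3 of N = 5).
Relative gaps: (190−110)/190 = 0.4211; (190−150)/190 = 0.2105; (190−170)/190 = 0.1053.
Squared: 0.1773; 0.0443; 0.0111.
Sum = 0.232687; P₂ = 0.232687 / 5 = 0.047.

0.047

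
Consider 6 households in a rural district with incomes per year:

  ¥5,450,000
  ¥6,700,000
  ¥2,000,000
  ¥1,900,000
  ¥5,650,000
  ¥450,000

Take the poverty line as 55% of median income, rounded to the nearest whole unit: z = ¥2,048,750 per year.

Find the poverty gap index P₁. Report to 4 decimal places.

Incomes under z: ¥450,000, ¥1,900,000, ¥2,000,000 (q = 3 of N = 6).
Relative gaps: (2048750−450000)/2048750 = 0.7804; (2048750−1900000)/2048750 = 0.0726; (2048750−2000000)/2048750 = 0.0238.
Sum of shortfalls = 0.876754; P₁ averages over all N: 0.876754 / 6 = 0.1461.

0.1461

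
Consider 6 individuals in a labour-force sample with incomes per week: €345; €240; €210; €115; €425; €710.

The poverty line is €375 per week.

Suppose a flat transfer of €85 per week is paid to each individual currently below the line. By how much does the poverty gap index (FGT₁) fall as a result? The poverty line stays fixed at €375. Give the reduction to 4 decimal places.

Before: below the line — €115, €210, €240, €345; poverty gap index (FGT₁) = 0.262222.
After the €85 transfer: below the line — €200, €295, €325; poverty gap index (FGT₁) = 0.135556.
Reduction = 0.262222 − 0.135556 = 0.1267.

0.1267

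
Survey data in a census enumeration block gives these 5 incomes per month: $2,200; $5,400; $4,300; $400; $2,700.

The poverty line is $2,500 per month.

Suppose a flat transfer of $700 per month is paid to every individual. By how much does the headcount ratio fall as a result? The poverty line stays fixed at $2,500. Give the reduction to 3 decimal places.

Before: below the line — $400, $2,200; headcount ratio = 0.40000.
After the $700 transfer: below the line — $1,100; headcount ratio = 0.20000.
Reduction = 0.40000 − 0.20000 = 0.200.

0.200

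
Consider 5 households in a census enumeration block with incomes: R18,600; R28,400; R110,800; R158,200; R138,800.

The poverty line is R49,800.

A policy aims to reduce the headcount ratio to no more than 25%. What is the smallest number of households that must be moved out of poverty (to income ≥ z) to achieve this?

2 of the 5 households are poor, so H = 2/5 = 0.400.
A headcount ratio of at most 25% allows at most ⌊0.25 × 5⌋ = 1 poor households.
So at least 2 − 1 = 1 must be lifted.

1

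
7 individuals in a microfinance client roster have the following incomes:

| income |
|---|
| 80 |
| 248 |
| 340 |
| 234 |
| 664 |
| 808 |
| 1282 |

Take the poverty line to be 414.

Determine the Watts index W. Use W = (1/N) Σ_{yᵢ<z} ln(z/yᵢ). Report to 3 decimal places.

0.418

Poor units: 80, 234, 248, 340 (q = 4 of N = 7).
Log shortfalls: ln(414/80) = 1.6438; ln(414/234) = 0.5705; ln(414/248) = 0.5124; ln(414/340) = 0.1969.
W = 2.923742 / 7 = 0.418.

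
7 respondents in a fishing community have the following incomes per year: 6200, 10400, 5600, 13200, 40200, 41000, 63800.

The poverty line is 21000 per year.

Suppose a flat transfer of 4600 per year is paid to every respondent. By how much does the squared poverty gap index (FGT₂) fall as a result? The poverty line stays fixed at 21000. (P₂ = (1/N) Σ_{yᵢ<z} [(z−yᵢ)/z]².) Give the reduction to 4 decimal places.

0.1174

Before: below the line — 5600, 6200, 10400, 13200; squared poverty gap index (FGT₂) = 0.203887.
After the 4600 transfer: below the line — 10200, 10800, 15000, 17800; squared poverty gap index (FGT₂) = 0.086466.
Reduction = 0.203887 − 0.086466 = 0.1174.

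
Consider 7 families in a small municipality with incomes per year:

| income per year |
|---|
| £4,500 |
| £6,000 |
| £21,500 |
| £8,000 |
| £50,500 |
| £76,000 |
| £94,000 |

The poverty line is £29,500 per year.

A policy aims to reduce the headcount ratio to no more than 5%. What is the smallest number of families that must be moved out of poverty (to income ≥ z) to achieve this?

4 of the 7 families are poor, so H = 4/7 = 0.571.
A headcount ratio of at most 5% allows at most ⌊0.05 × 7⌋ = 0 poor families.
So at least 4 − 0 = 4 must be lifted.

4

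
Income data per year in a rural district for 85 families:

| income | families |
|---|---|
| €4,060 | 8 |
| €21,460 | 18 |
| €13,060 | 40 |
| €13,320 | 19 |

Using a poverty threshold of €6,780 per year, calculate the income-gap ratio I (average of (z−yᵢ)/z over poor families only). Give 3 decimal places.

0.401

Poor units: 8×€4,060 (q = 8 of N = 85).
Relative gaps: 0.4012 (×8); sum = 3.209440.
The income-gap ratio divides by q (the poor only): 3.209440 / 8 = 0.401.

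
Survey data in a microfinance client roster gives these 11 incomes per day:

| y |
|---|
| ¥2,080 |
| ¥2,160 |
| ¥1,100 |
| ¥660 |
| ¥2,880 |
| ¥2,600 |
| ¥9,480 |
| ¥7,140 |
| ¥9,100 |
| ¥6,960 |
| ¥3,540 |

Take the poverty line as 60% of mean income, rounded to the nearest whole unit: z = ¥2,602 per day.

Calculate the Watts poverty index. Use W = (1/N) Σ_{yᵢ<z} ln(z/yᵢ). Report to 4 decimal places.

Incomes under z: ¥660, ¥1,100, ¥2,080, ¥2,160, ¥2,600 (q = 5 of N = 11).
ln(z/y) terms: ln(2602/660) = 1.3718; ln(2602/1100) = 0.8610; ln(2602/2080) = 0.2239; ln(2602/2160) = 0.1862; ln(2602/2600) = 0.0008.
W = 2.643620 / 11 = 0.2403.

0.2403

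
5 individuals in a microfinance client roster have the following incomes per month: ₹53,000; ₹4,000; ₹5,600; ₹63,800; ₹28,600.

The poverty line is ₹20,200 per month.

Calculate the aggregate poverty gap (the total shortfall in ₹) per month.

₹30,800

Incomes under z: ₹4,000, ₹5,600 (q = 2 of N = 5).
Individual gaps: 20200−4000 = 16200; 20200−5600 = 14600.
Aggregate gap = ₹30,800.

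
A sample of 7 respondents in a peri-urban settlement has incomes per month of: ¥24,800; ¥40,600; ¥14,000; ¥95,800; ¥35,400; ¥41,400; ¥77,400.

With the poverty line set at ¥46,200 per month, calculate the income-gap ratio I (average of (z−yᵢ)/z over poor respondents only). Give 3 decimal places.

Poor units: ¥14,000, ¥24,800, ¥35,400, ¥40,600, ¥41,400 (q = 5 of N = 7).
Relative gaps: 0.6970, 0.4632, 0.2338, 0.1212, 0.1039; sum = 1.619048.
The income-gap ratio divides by q (the poor only): 1.619048 / 5 = 0.324.

0.324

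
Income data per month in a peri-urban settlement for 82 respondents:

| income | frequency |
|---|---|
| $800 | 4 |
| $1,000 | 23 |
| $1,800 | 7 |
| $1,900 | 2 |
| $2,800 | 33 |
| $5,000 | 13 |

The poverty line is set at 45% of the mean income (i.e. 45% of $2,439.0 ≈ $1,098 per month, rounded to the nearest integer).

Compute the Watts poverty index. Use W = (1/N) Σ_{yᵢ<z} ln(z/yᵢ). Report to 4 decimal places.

Below z: 4×$800, 23×$1,000 (q = 27 of N = 82).
Log gaps: ln(1098/800) = 0.3166 (×4); ln(1098/1000) = 0.0935 (×23).
W = 3.416813 / 82 = 0.0417.

0.0417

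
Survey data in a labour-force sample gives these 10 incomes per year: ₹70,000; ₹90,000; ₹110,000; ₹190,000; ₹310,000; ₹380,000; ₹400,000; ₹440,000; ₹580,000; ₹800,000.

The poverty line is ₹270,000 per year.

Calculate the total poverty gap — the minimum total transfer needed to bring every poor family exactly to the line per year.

Below z: ₹70,000, ₹90,000, ₹110,000, ₹190,000 (q = 4 of N = 10).
Individual gaps: 270000−70000 = 200000; 270000−90000 = 180000; 270000−110000 = 160000; 270000−190000 = 80000.
Aggregate gap = ₹620,000.

₹620,000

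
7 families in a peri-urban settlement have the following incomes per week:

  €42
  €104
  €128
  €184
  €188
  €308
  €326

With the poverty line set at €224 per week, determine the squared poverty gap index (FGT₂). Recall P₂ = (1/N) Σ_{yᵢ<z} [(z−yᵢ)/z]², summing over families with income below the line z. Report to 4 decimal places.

Poor units: €42, €104, €128, €184, €188 (q = 5 of N = 7).
Gap ratios (z−y)/z: (224−42)/224 = 0.8125; (224−104)/224 = 0.5357; (224−128)/224 = 0.4286; (224−184)/224 = 0.1786; (224−188)/224 = 0.1607.
Squared: 0.6602; 0.2870; 0.1837; 0.0319; 0.0258.
Sum = 1.188536; P₂ = 1.188536 / 7 = 0.1698.

0.1698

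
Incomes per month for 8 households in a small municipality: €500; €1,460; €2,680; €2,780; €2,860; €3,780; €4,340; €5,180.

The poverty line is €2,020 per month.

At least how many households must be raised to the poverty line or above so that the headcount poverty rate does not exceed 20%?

Currently q = 2 of N = 8 are below the line (H = 0.250).
A headcount ratio of at most 20% allows at most ⌊0.20 × 8⌋ = 1 poor households.
So at least 2 − 1 = 1 must be lifted.

1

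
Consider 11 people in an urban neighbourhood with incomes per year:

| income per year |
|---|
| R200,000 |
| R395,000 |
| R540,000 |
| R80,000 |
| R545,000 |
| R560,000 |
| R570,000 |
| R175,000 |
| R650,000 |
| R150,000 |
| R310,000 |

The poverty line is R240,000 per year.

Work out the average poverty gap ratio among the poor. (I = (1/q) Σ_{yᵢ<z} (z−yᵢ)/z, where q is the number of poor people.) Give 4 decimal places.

0.3698

Poor units: R80,000, R150,000, R175,000, R200,000 (q = 4 of N = 11).
Relative gaps: 0.6667, 0.3750, 0.2708, 0.1667; sum = 1.479167.
I averages over the q = 4 poor units only: 1.479167 / 4 = 0.3698.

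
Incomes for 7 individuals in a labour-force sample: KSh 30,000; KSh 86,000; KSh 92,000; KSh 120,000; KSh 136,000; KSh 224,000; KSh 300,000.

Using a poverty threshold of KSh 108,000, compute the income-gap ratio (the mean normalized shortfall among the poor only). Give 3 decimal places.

0.358

Below z: KSh 30,000, KSh 86,000, KSh 92,000 (q = 3 of N = 7).
Shortfall ratios (z−y)/z: 0.7222, 0.2037, 0.1481; sum = 1.074074.
I averages over the q = 3 poor units only: 1.074074 / 3 = 0.358.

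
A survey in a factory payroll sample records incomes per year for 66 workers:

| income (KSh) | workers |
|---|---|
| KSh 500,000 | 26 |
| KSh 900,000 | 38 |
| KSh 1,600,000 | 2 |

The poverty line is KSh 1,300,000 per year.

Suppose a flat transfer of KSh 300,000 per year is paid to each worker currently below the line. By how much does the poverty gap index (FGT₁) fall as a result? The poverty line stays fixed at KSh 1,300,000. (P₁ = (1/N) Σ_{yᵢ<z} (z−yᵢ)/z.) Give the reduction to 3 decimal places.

Before: below the line — 26×KSh 500,000, 38×KSh 900,000; poverty gap index (FGT₁) = 0.41958.
After the KSh 300,000 transfer: below the line — 26×KSh 800,000, 38×KSh 1,200,000; poverty gap index (FGT₁) = 0.19580.
Reduction = 0.41958 − 0.19580 = 0.224.

0.224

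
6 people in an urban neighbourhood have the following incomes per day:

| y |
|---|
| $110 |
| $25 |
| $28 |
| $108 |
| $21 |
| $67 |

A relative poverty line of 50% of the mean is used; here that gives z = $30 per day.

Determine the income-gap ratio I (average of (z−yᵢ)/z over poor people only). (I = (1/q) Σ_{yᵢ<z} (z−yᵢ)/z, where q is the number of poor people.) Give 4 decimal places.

Poor units: $21, $25, $28 (q = 3 of N = 6).
Shortfall ratios (z−y)/z: 0.3000, 0.1667, 0.0667; sum = 0.533333.
I averages over the q = 3 poor units only: 0.533333 / 3 = 0.1778.

0.1778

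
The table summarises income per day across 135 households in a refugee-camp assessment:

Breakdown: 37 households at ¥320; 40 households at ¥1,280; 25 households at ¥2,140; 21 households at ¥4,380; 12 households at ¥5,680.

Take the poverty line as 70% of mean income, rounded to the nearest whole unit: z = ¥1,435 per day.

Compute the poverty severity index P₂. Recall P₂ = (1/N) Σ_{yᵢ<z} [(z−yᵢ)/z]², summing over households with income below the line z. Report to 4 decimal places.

Below z: 37×¥320, 40×¥1,280 (q = 77 of N = 135).
Shortfall ratios: (1435−320)/1435 = 0.7770 (×37); (1435−1280)/1435 = 0.1080 (×40).
Squared: 0.6037 (×37); 0.0117 (×40).
Sum = 22.804854; P₂ = 22.804854 / 135 = 0.1689.

0.1689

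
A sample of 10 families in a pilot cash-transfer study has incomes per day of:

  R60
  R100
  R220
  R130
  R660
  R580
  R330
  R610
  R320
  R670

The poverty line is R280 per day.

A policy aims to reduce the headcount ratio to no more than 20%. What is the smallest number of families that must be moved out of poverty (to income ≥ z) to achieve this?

2

4 of the 10 families are poor, so H = 4/10 = 0.400.
A headcount ratio of at most 20% allows at most ⌊0.20 × 10⌋ = 2 poor families.
So at least 4 − 2 = 2 must be lifted.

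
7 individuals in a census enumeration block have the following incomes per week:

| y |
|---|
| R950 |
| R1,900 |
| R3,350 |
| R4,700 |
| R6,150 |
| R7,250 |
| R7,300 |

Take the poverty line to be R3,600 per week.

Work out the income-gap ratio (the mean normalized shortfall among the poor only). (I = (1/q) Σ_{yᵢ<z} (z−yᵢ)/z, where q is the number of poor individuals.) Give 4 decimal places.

0.4259

Poor units: R950, R1,900, R3,350 (q = 3 of N = 7).
Relative gaps: 0.7361, 0.4722, 0.0694; sum = 1.277778.
The income-gap ratio divides by q (the poor only): 1.277778 / 3 = 0.4259.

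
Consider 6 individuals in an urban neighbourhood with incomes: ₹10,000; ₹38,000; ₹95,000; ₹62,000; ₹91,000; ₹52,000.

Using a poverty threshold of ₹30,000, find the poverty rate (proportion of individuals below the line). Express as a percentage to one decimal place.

16.7%

1 of the 6 individuals have income below ₹30,000.
H = 1/6 = 16.7%.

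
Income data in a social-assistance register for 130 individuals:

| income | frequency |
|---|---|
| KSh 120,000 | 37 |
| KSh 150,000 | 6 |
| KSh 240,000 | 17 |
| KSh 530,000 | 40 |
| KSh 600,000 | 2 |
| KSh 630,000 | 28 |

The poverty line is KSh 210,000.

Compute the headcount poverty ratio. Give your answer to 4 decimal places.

0.3308

43 of the 130 individuals have income below KSh 210,000.
H = 43/130 = 0.3308.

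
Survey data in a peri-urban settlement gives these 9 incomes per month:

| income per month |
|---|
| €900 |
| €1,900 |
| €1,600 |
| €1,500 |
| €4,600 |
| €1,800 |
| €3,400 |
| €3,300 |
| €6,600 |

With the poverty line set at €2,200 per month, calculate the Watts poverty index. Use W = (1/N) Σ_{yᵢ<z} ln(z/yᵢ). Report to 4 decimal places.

0.2158

Below the line: €900, €1,500, €1,600, €1,800, €1,900 (q = 5 of N = 9).
ln(z/y) terms: ln(2200/900) = 0.8938; ln(2200/1500) = 0.3830; ln(2200/1600) = 0.3185; ln(2200/1800) = 0.2007; ln(2200/1900) = 0.1466.
W = 1.942538 / 9 = 0.2158.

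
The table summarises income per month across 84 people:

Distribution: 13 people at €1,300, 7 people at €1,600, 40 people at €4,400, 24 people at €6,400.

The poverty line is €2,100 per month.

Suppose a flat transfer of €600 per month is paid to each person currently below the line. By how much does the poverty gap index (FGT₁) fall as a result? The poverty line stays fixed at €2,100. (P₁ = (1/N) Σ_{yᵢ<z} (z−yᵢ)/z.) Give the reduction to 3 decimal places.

0.064

Before: below the line — 13×€1,300, 7×€1,600; poverty gap index (FGT₁) = 0.07880.
After the €600 transfer: below the line — 13×€1,900; poverty gap index (FGT₁) = 0.01474.
Reduction = 0.07880 − 0.01474 = 0.064.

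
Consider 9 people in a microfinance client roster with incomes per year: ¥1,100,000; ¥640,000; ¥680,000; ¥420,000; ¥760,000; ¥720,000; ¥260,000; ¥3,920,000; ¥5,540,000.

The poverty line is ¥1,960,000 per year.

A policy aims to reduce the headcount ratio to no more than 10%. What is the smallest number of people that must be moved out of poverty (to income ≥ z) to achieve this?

7 of the 9 people are poor, so H = 7/9 = 0.778.
A headcount ratio of at most 10% allows at most ⌊0.10 × 9⌋ = 0 poor people.
So at least 7 − 0 = 7 must be lifted.

7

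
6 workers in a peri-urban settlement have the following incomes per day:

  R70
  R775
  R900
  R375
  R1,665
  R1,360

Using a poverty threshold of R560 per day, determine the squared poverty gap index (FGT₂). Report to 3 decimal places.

Below z: R70, R375 (q = 2 of N = 6).
Relative gaps: (560−70)/560 = 0.8750; (560−375)/560 = 0.3304.
Squared: 0.7656; 0.1091.
Sum = 0.874761; P₂ = 0.874761 / 6 = 0.146.

0.146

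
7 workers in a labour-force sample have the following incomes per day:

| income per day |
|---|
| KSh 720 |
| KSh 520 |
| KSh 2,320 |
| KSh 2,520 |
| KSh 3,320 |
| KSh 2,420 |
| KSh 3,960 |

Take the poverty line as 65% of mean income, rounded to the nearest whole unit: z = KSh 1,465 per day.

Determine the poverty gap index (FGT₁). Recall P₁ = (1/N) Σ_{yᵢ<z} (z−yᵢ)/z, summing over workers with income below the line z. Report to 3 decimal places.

0.165

Poor units: KSh 520, KSh 720 (q = 2 of N = 7).
Shortfall ratios: (1465−520)/1465 = 0.6451; (1465−720)/1465 = 0.5085.
Sum of shortfalls = 1.153584; P₁ averages over all N: 1.153584 / 7 = 0.165.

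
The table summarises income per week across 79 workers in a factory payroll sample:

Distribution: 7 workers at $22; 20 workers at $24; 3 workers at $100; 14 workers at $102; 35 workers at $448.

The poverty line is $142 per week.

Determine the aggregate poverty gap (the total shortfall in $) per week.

Poor units: 7×$22, 20×$24, 3×$100, 14×$102 (q = 44 of N = 79).
Individual gaps: 7×(142−22) = 840; 20×(142−24) = 2360; 3×(142−100) = 126; 14×(142−102) = 560.
Aggregate gap = $3,886.

$3,886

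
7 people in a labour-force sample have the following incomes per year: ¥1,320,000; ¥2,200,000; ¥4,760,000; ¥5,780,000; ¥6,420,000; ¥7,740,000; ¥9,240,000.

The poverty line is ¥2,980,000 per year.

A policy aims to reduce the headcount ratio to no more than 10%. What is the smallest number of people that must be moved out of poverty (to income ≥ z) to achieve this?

2

2 of the 7 people are poor, so H = 2/7 = 0.286.
A headcount ratio of at most 10% allows at most ⌊0.10 × 7⌋ = 0 poor people.
So at least 2 − 0 = 2 must be lifted.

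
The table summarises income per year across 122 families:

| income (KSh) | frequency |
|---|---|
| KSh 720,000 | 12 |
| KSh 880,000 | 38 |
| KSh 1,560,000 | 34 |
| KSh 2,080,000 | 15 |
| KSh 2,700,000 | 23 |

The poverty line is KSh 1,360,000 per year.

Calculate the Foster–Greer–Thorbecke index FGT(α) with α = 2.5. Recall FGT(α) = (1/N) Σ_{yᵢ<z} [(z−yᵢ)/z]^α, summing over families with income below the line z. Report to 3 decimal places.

0.038

Below z: 12×KSh 720,000, 38×KSh 880,000 (q = 50 of N = 122).
Relative gaps: (1360000−720000)/1360000 = 0.4706 (×12); (1360000−880000)/1360000 = 0.3529 (×38).
Raised to α = 2.5: 0.15192 (×12); 0.07400 (×38).
Sum = 4.635144; FGT(2.5) = 4.635144 / 122 = 0.038.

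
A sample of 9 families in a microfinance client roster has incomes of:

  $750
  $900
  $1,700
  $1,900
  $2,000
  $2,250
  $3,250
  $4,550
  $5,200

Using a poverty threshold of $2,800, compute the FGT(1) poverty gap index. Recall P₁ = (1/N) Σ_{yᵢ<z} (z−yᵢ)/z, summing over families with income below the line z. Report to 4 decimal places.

0.2897

Incomes under z: $750, $900, $1,700, $1,900, $2,000, $2,250 (q = 6 of N = 9).
Relative gaps: (2800−750)/2800 = 0.7321; (2800−900)/2800 = 0.6786; (2800−1700)/2800 = 0.3929; (2800−1900)/2800 = 0.3214; (2800−2000)/2800 = 0.2857; (2800−2250)/2800 = 0.1964.
Sum of shortfalls = 2.607143; P₁ averages over all N: 2.607143 / 9 = 0.2897.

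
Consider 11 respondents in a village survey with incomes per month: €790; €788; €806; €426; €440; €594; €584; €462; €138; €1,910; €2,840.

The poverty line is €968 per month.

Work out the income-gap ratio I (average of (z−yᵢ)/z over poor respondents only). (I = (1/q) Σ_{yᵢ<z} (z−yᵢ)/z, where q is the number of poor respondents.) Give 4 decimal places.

Incomes under z: €138, €426, €440, €462, €584, €594, €788, €790, €806 (q = 9 of N = 11).
Shortfall ratios (z−y)/z: 0.8574, 0.5599, 0.5455, 0.5227, 0.3967, 0.3864, 0.1860, 0.1839, 0.1674; sum = 3.805785.
The income-gap ratio divides by q (the poor only): 3.805785 / 9 = 0.4229.

0.4229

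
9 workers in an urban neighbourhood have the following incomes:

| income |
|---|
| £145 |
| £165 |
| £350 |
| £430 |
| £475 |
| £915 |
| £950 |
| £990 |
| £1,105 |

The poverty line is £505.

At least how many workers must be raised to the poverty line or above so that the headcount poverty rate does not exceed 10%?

Currently q = 5 of N = 9 are below the line (H = 0.556).
A headcount ratio of at most 10% allows at most ⌊0.10 × 9⌋ = 0 poor workers.
So at least 5 − 0 = 5 must be lifted.

5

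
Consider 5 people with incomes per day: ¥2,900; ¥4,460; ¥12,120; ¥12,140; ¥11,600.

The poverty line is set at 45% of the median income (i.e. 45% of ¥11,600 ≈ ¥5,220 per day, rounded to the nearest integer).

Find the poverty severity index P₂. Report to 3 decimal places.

0.044

Below z: ¥2,900, ¥4,460 (q = 2 of N = 5).
Relative gaps: (5220−2900)/5220 = 0.4444; (5220−4460)/5220 = 0.1456.
Squared: 0.1975; 0.0212.
Sum = 0.218728; P₂ = 0.218728 / 5 = 0.044.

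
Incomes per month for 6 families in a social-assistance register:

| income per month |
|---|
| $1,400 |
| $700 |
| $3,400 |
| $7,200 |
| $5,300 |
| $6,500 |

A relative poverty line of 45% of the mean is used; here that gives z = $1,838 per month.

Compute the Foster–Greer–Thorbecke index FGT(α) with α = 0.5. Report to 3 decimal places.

Below the line: $700, $1,400 (q = 2 of N = 6).
Normalized shortfalls: (1838−700)/1838 = 0.6192; (1838−1400)/1838 = 0.2383.
Raised to α = 0.5: 0.78686; 0.48816.
Sum = 1.275024; FGT(0.5) = 1.275024 / 6 = 0.213.

0.213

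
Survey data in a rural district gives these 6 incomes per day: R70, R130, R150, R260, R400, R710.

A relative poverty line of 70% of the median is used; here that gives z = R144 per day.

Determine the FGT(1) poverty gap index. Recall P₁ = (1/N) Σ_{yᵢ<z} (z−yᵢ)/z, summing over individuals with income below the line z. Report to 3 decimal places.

0.102

Below the line: R70, R130 (q = 2 of N = 6).
Relative gaps: (144−70)/144 = 0.5139; (144−130)/144 = 0.0972.
Sum of shortfalls = 0.611111; P₁ averages over all N: 0.611111 / 6 = 0.102.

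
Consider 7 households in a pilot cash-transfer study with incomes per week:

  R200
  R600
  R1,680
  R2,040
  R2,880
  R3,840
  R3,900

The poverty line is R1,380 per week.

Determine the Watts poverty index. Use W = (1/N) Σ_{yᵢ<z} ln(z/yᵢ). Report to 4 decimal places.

Poor units: R200, R600 (q = 2 of N = 7).
Log shortfalls: ln(1380/200) = 1.9315; ln(1380/600) = 0.8329.
W = 2.764431 / 7 = 0.3949.

0.3949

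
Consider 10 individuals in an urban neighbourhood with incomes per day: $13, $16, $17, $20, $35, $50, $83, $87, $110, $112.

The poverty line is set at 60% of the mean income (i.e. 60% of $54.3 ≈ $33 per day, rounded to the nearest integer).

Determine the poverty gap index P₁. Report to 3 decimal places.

Incomes under z: $13, $16, $17, $20 (q = 4 of N = 10).
Shortfall ratios: (33−13)/33 = 0.6061; (33−16)/33 = 0.5152; (33−17)/33 = 0.4848; (33−20)/33 = 0.3939.
Σ = 2.000000. Dividing by the full population N = 10 gives P₁ = 0.200.

0.200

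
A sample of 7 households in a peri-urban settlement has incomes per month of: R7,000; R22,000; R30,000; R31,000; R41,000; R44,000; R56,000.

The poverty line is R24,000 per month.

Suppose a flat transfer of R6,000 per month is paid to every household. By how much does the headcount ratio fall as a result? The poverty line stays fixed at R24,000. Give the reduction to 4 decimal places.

0.1429

Before: below the line — R7,000, R22,000; headcount ratio = 0.285714.
After the R6,000 transfer: below the line — R13,000; headcount ratio = 0.142857.
Reduction = 0.285714 − 0.142857 = 0.1429.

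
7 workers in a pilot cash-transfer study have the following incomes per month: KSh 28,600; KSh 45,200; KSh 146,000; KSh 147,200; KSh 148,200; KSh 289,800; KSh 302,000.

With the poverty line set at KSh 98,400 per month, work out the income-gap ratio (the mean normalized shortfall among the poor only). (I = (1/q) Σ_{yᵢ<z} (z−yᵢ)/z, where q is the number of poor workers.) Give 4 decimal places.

0.6250

Below the line: KSh 28,600, KSh 45,200 (q = 2 of N = 7).
Shortfall ratios (z−y)/z: 0.7093, 0.5407; sum = 1.250000.
I averages over the q = 2 poor units only: 1.250000 / 2 = 0.6250.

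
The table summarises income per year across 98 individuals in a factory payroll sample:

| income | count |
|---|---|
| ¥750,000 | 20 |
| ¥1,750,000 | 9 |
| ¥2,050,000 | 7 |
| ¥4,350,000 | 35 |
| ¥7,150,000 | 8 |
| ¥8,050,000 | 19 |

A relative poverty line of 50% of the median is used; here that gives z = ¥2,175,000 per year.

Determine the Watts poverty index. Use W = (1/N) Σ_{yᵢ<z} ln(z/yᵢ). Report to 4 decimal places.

Below the line: 20×¥750,000, 9×¥1,750,000, 7×¥2,050,000 (q = 36 of N = 98).
ln(z/y) terms: ln(2175000/750000) = 1.0647 (×20); ln(2175000/1750000) = 0.2174 (×9); ln(2175000/2050000) = 0.0592 (×7).
W = 23.665253 / 98 = 0.2415.

0.2415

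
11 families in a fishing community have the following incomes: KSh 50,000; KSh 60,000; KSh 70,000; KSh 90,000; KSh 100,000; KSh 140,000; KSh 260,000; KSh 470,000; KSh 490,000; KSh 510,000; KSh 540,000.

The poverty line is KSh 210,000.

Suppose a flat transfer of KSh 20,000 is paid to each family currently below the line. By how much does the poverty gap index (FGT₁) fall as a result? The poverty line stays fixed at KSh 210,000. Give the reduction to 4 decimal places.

Before: below the line — KSh 50,000, KSh 60,000, KSh 70,000, KSh 90,000, KSh 100,000, KSh 140,000; poverty gap index (FGT₁) = 0.324675.
After the KSh 20,000 transfer: below the line — KSh 70,000, KSh 80,000, KSh 90,000, KSh 110,000, KSh 120,000, KSh 160,000; poverty gap index (FGT₁) = 0.272727.
Reduction = 0.324675 − 0.272727 = 0.0519.

0.0519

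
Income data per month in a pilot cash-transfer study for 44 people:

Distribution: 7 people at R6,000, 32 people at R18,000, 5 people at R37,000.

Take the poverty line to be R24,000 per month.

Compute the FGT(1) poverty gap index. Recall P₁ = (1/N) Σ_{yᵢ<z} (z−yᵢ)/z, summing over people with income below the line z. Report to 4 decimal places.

0.3011

Poor units: 7×R6,000, 32×R18,000 (q = 39 of N = 44).
Relative gaps: (24000−6000)/24000 = 0.7500 (×7); (24000−18000)/24000 = 0.2500 (×32).
Σ = 13.250000. Dividing by the full population N = 44 gives P₁ = 0.3011.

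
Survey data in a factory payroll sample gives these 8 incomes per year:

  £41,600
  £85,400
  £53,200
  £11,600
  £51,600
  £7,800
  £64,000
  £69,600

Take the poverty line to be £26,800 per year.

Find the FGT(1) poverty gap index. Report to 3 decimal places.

0.160

Poor units: £7,800, £11,600 (q = 2 of N = 8).
Gap ratios (z−y)/z: (26800−7800)/26800 = 0.7090; (26800−11600)/26800 = 0.5672.
Sum of shortfalls = 1.276119; P₁ averages over all N: 1.276119 / 8 = 0.160.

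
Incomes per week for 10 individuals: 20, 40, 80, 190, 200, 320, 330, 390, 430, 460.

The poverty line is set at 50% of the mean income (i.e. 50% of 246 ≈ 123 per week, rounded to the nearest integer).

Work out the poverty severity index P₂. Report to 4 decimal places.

0.1279

Below the line: 20, 40, 80 (q = 3 of N = 10).
Normalized shortfalls: (123−20)/123 = 0.8374; (123−40)/123 = 0.6748; (123−80)/123 = 0.3496.
Squared: 0.7012; 0.4554; 0.1222.
Sum = 1.278802; P₂ = 1.278802 / 10 = 0.1279.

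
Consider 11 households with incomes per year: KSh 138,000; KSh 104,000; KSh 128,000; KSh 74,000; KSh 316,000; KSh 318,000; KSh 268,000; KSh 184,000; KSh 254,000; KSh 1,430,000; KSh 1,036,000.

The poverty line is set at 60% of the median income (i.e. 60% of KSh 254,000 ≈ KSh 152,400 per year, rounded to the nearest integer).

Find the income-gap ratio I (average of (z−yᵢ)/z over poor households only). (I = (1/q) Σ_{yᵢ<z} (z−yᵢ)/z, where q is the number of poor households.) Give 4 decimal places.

0.2717

Below the line: KSh 74,000, KSh 104,000, KSh 128,000, KSh 138,000 (q = 4 of N = 11).
Shortfall ratios (z−y)/z: 0.5144, 0.3176, 0.1601, 0.0945; sum = 1.086614.
I averages over the q = 4 poor units only: 1.086614 / 4 = 0.2717.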